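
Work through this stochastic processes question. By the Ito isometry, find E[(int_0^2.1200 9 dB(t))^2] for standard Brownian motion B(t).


By Ito isometry: E[(int f dB)^2] = int f^2 dt
= 9^2 * 2.1200
= 81 * 2.1200 = 171.7200

171.7200


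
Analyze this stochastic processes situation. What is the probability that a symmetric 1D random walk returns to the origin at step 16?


P(S(16) = 0) = C(16,8) / 4^8
= 12870 / 65536
= 0.1964

0.1964


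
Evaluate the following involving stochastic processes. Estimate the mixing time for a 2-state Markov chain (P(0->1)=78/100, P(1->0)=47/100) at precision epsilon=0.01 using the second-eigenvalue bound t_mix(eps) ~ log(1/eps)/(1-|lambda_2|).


lambda_2 = |1 - p01 - p10| = |1 - 0.7800 - 0.4700| = 0.2500
t_mix ~ log(1/eps)/(1 - |lambda_2|)
= log(100)/(1 - 0.2500) = 4.6052/0.7500
= 6.1402

6.1402


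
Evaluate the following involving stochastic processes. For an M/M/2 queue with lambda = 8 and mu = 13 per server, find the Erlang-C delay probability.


a = lambda/mu = 0.6154
rho = a/c = 0.3077
Erlang-C formula applied:
C(c,a) = 0.1448

0.1448


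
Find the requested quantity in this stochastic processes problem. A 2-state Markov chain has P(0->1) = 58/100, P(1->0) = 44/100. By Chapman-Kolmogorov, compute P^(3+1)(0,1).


P^4 = P^3 * P^1
Computing via matrix multiplication of the transition matrix.
Entry (0,1) of P^4 = 0.5686

0.5686


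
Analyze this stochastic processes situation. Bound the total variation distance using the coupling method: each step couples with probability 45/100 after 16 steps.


TV distance bound <= (1-delta)^n
= (1 - 0.4500)^16
= 0.5500^16
= 7.0114e-05

7.0114e-05


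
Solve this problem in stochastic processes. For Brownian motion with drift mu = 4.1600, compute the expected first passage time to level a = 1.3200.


Expected first passage time = a/mu
= 1.3200/4.1600
= 0.3173

0.3173


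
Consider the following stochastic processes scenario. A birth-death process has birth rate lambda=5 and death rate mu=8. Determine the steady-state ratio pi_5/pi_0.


For birth-death process, pi_n/pi_0 = (lambda/mu)^n
= (5/8)^5
= 0.0954

0.0954


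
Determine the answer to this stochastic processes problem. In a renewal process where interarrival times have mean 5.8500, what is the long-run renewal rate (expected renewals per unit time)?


Long-run renewal rate = 1/E(X)
= 1/5.8500
= 0.1709

0.1709


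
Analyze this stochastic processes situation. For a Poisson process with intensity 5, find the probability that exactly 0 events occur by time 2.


P(N(t)=k) = (lambda*t)^k * exp(-lambda*t) / k!
lambda*t = 10
= 10^0 * exp(-10) / 0!
= 1 * 4.5400e-05 / 1
= 4.5400e-05

4.5400e-05


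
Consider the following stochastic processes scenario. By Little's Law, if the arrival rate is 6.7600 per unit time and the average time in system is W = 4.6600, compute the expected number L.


Little's Law: L = lambda * W
= 6.7600 * 4.6600
= 31.5016

31.5016


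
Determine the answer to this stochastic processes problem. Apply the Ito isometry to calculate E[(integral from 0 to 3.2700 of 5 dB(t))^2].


By Ito isometry: E[(int f dB)^2] = int f^2 dt
= 5^2 * 3.2700
= 25 * 3.2700 = 81.7500

81.7500


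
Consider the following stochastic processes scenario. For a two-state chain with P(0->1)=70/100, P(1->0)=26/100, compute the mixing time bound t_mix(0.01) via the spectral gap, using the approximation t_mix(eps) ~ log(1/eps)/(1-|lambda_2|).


lambda_2 = |1 - p01 - p10| = |1 - 0.7000 - 0.2600| = 0.0400
t_mix ~ log(1/eps)/(1 - |lambda_2|)
= log(100)/(1 - 0.0400) = 4.6052/0.9600
= 4.7971

4.7971


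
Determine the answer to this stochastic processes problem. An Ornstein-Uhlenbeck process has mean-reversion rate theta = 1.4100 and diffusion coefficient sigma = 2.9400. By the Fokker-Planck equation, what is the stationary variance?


Stationary variance = sigma^2 / (2*theta)
= 2.9400^2 / (2*1.4100)
= 8.6436 / 2.8200
= 3.0651

3.0651


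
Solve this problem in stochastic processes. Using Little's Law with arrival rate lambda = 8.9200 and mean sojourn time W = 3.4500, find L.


Little's Law: L = lambda * W
= 8.9200 * 3.4500
= 30.7740

30.7740


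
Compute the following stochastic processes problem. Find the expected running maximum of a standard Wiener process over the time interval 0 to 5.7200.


E(max B(s)) = sqrt(2t/pi)
= sqrt(2*5.7200/pi)
= sqrt(3.6415)
= 1.9083

1.9083


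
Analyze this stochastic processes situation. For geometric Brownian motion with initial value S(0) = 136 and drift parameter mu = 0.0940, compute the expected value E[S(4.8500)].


E[S(t)] = S(0) * exp(mu * t)
= 136 * exp(0.0940 * 4.8500)
= 136 * 1.5776
= 214.5526

214.5526


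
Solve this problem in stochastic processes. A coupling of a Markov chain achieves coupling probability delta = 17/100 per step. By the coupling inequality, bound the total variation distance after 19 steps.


TV distance bound <= (1-delta)^n
= (1 - 0.1700)^19
= 0.8300^19
= 0.0290

0.0290


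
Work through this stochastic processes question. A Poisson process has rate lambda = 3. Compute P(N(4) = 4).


P(N(t)=k) = (lambda*t)^k * exp(-lambda*t) / k!
lambda*t = 12
= 12^4 * exp(-12) / 4!
= 20736 * 6.1442e-06 / 24
= 0.0053

0.0053


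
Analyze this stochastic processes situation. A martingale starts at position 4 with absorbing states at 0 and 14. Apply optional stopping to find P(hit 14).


By optional stopping theorem: E(M at tau) = M(0) = 4
P(hit 14)*14 + P(hit 0)*0 = 4
P(hit 14) = (4 - 0)/(14 - 0) = 2/7 = 0.2857

0.2857


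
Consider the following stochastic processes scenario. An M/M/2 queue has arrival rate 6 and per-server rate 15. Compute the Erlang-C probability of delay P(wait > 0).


a = lambda/mu = 0.4000
rho = a/c = 0.2000
Erlang-C formula applied:
C(c,a) = 0.0667

0.0667


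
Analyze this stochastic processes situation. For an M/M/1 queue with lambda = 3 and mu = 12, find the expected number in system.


rho = 3/12 = 0.2500
L = rho/(1-rho)
= 0.2500/0.7500
= 0.3333

0.3333


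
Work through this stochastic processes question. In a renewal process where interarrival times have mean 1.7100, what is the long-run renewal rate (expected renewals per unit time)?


Long-run renewal rate = 1/E(X)
= 1/1.7100
= 0.5848

0.5848


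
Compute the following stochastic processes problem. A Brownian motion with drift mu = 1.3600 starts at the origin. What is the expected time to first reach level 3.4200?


Expected first passage time = a/mu
= 3.4200/1.3600
= 2.5147

2.5147


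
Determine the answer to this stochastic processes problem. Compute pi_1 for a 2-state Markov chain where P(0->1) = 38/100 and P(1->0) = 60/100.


Stationary distribution: pi_0 = p10/(p01+p10), pi_1 = p01/(p01+p10)
p01 = 0.3800, p10 = 0.6000
pi_1 = 0.3878

0.3878


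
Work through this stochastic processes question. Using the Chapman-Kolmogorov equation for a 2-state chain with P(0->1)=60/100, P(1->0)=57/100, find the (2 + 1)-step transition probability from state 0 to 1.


P^3 = P^2 * P^1
Computing via matrix multiplication of the transition matrix.
Entry (0,1) of P^3 = 0.5153

0.5153


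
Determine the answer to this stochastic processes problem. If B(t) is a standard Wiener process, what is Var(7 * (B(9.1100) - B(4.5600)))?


Var(alpha*(B(t)-B(s))) = alpha^2 * (t-s)
= 7^2 * (9.1100 - 4.5600)
= 49 * 4.5500
= 222.9500

222.9500


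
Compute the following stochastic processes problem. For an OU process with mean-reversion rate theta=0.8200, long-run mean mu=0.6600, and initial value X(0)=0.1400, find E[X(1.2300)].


E[X(t)] = mu + (X(0) - mu)*exp(-theta*t)
= 0.6600 + (0.1400 - 0.6600)*exp(-0.8200*1.2300)
= 0.6600 + -0.5200 * 0.3647
= 0.4703

0.4703


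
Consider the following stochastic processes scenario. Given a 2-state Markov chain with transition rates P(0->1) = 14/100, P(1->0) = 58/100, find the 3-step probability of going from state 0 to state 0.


Computing P^3 by matrix multiplication.
P = [[0.8600, 0.1400], [0.5800, 0.4200]]
After raising P to the power 3:
P^3(0,0) = 0.8098

0.8098


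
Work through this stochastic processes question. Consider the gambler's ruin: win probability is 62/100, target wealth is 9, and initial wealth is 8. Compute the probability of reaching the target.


Gambler's ruin formula:
r = q/p = 0.3800/0.6200 = 0.6129
P(win) = (1 - r^i)/(1 - r^N)
= (1 - 0.6129^8)/(1 - 0.6129^9)
= 0.9922

0.9922


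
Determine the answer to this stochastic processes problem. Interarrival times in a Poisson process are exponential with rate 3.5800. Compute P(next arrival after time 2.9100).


P(X > t) = exp(-lambda * t)
= exp(-3.5800 * 2.9100)
= exp(-10.4178) = 2.9896e-05

2.9896e-05


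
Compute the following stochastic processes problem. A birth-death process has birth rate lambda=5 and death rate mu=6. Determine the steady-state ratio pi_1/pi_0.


For birth-death process, pi_n/pi_0 = (lambda/mu)^n
= (5/6)^1
= 0.8333

0.8333


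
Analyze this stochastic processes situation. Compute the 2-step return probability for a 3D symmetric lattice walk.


P(return in 2 steps) = P(reverse first step) = 1/(2d)
= 1/6
= 0.1667

0.1667


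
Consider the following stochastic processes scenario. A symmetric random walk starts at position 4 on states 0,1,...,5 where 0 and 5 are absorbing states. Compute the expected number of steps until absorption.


For symmetric RW on 0,...,N with absorbing barriers, E(i) = i*(N-i)
E(4) = 4 * 1 = 4

4


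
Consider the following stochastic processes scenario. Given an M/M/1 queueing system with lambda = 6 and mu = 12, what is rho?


rho = lambda/mu
= 6/12
= 0.5000

0.5000


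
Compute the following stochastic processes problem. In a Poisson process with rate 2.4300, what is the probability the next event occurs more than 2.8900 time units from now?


P(X > t) = exp(-lambda * t)
= exp(-2.4300 * 2.8900)
= exp(-7.0227) = 8.9142e-04

8.9142e-04


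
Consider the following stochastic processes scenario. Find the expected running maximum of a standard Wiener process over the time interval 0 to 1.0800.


E(max B(s)) = sqrt(2t/pi)
= sqrt(2*1.0800/pi)
= sqrt(0.6875)
= 0.8292

0.8292


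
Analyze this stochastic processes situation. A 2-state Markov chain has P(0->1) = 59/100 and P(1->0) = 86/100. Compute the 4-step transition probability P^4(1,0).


Computing P^4 by matrix multiplication.
P = [[0.4100, 0.5900], [0.8600, 0.1400]]
After raising P to the power 4:
P^4(1,0) = 0.5688

0.5688


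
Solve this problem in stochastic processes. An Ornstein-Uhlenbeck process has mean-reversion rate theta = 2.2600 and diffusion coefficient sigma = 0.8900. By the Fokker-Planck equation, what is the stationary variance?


Stationary variance = sigma^2 / (2*theta)
= 0.8900^2 / (2*2.2600)
= 0.7921 / 4.5200
= 0.1752

0.1752


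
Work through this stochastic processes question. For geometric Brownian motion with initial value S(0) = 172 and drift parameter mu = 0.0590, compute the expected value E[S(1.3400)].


E[S(t)] = S(0) * exp(mu * t)
= 172 * exp(0.0590 * 1.3400)
= 172 * 1.0823
= 186.1503

186.1503


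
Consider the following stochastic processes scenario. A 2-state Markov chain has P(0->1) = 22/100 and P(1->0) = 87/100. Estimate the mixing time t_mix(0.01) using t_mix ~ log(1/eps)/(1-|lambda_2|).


lambda_2 = |1 - p01 - p10| = |1 - 0.2200 - 0.8700| = 0.0900
t_mix ~ log(1/eps)/(1 - |lambda_2|)
= log(100)/(1 - 0.0900) = 4.6052/0.9100
= 5.0606

5.0606


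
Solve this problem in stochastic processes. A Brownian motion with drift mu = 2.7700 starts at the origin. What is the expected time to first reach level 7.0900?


Expected first passage time = a/mu
= 7.0900/2.7700
= 2.5596

2.5596


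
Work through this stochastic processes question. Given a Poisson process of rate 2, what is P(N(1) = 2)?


P(N(t)=k) = (lambda*t)^k * exp(-lambda*t) / k!
lambda*t = 2
= 2^2 * exp(-2) / 2!
= 4 * 0.1353 / 2
= 0.2707

0.2707


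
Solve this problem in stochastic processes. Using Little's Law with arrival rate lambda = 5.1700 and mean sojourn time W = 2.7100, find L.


Little's Law: L = lambda * W
= 5.1700 * 2.7100
= 14.0107

14.0107


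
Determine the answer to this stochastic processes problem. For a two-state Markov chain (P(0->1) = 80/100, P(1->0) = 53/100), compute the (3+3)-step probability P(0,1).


P^6 = P^3 * P^3
Computing via matrix multiplication of the transition matrix.
Entry (0,1) of P^6 = 0.6007

0.6007


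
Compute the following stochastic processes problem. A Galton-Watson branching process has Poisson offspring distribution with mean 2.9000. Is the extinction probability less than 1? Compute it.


Since mu = 2.9000 > 1, extinction prob q < 1.
Solve s = exp(mu*(s-1)) iteratively.
q = 0.0668

0.0668


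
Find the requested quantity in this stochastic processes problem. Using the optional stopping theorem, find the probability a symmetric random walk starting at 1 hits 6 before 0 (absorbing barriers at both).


By optional stopping theorem: E(M at tau) = M(0) = 1
P(hit 6)*6 + P(hit 0)*0 = 1
P(hit 6) = (1 - 0)/(6 - 0) = 1/6 = 0.1667

0.1667


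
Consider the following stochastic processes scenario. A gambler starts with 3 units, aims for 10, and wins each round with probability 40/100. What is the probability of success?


Gambler's ruin formula:
r = q/p = 0.6000/0.4000 = 1.5000
P(win) = (1 - r^i)/(1 - r^N)
= (1 - 1.5000^3)/(1 - 1.5000^10)
= 0.0419

0.0419


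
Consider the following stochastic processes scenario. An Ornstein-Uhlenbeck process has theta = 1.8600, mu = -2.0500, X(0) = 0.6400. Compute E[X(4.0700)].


E[X(t)] = mu + (X(0) - mu)*exp(-theta*t)
= -2.0500 + (0.6400 - -2.0500)*exp(-1.8600*4.0700)
= -2.0500 + 2.6900 * 5.1559e-04
= -2.0486

-2.0486


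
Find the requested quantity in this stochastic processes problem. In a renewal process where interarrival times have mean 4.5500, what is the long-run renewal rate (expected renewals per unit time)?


Long-run renewal rate = 1/E(X)
= 1/4.5500
= 0.2198

0.2198


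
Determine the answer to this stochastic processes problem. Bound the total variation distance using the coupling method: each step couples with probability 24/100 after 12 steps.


TV distance bound <= (1-delta)^n
= (1 - 0.2400)^12
= 0.7600^12
= 0.0371

0.0371


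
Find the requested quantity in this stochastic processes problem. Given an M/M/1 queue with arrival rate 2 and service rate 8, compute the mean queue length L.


rho = 2/8 = 0.2500
L = rho/(1-rho)
= 0.2500/0.7500
= 0.3333

0.3333


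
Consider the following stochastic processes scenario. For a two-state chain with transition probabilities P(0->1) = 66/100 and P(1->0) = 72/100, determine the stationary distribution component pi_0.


Stationary distribution: pi_0 = p10/(p01+p10), pi_1 = p01/(p01+p10)
p01 = 0.6600, p10 = 0.7200
pi_0 = 0.5217

0.5217


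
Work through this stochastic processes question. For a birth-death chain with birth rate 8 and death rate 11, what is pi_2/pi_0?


For birth-death process, pi_n/pi_0 = (lambda/mu)^n
= (8/11)^2
= 0.5289

0.5289


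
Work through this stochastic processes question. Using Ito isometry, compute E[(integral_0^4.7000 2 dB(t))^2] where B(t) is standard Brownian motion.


By Ito isometry: E[(int f dB)^2] = int f^2 dt
= 2^2 * 4.7000
= 4 * 4.7000 = 18.8000

18.8000


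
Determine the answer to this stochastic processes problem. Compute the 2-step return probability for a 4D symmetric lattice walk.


P(return in 2 steps) = P(reverse first step) = 1/(2d)
= 1/8
= 0.1250

0.1250


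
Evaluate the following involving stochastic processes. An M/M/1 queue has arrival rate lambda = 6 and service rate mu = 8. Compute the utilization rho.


rho = lambda/mu
= 6/8
= 0.7500

0.7500


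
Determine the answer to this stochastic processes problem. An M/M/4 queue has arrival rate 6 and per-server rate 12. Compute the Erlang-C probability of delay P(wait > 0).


a = lambda/mu = 0.5000
rho = a/c = 0.1250
Erlang-C formula applied:
C(c,a) = 0.0018

0.0018


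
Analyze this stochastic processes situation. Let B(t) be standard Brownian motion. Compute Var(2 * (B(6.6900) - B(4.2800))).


Var(alpha*(B(t)-B(s))) = alpha^2 * (t-s)
= 2^2 * (6.6900 - 4.2800)
= 4 * 2.4100
= 9.6400

9.6400


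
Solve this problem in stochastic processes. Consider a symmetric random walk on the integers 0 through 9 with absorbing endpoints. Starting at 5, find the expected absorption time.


For symmetric RW on 0,...,N with absorbing barriers, E(i) = i*(N-i)
E(5) = 5 * 4 = 20

20


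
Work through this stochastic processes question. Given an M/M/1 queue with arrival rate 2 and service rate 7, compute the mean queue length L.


rho = 2/7 = 0.2857
L = rho/(1-rho)
= 0.2857/0.7143
= 0.4000

0.4000


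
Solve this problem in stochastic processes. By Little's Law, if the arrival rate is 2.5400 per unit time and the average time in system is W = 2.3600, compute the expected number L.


Little's Law: L = lambda * W
= 2.5400 * 2.3600
= 5.9944

5.9944


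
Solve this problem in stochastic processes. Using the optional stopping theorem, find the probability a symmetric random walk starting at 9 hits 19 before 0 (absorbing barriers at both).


By optional stopping theorem: E(M at tau) = M(0) = 9
P(hit 19)*19 + P(hit 0)*0 = 9
P(hit 19) = (9 - 0)/(19 - 0) = 9/19 = 0.4737

0.4737


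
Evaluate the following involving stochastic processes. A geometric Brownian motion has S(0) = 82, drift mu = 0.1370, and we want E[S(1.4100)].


E[S(t)] = S(0) * exp(mu * t)
= 82 * exp(0.1370 * 1.4100)
= 82 * 1.2131
= 99.4733

99.4733


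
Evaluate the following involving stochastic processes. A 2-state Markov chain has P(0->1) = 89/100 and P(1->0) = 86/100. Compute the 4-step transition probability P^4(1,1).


Computing P^4 by matrix multiplication.
P = [[0.1100, 0.8900], [0.8600, 0.1400]]
After raising P to the power 4:
P^4(1,1) = 0.6641

0.6641


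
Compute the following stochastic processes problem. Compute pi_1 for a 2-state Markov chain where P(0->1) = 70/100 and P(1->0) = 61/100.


Stationary distribution: pi_0 = p10/(p01+p10), pi_1 = p01/(p01+p10)
p01 = 0.7000, p10 = 0.6100
pi_1 = 0.5344

0.5344


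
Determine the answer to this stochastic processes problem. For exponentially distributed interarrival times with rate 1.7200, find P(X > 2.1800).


P(X > t) = exp(-lambda * t)
= exp(-1.7200 * 2.1800)
= exp(-3.7496) = 0.0235

0.0235


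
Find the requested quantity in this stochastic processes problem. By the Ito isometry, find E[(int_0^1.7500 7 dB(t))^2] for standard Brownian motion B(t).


By Ito isometry: E[(int f dB)^2] = int f^2 dt
= 7^2 * 1.7500
= 49 * 1.7500 = 85.7500

85.7500


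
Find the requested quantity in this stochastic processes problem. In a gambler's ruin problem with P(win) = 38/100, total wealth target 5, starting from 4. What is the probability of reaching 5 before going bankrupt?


Gambler's ruin formula:
r = q/p = 0.6200/0.3800 = 1.6316
P(win) = (1 - r^i)/(1 - r^N)
= (1 - 1.6316^4)/(1 - 1.6316^5)
= 0.5763

0.5763


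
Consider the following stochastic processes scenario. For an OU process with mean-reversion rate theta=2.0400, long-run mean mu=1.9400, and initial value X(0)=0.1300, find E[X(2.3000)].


E[X(t)] = mu + (X(0) - mu)*exp(-theta*t)
= 1.9400 + (0.1300 - 1.9400)*exp(-2.0400*2.3000)
= 1.9400 + -1.8100 * 0.0092
= 1.9234

1.9234


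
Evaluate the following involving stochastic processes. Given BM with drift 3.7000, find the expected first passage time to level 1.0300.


Expected first passage time = a/mu
= 1.0300/3.7000
= 0.2784

0.2784


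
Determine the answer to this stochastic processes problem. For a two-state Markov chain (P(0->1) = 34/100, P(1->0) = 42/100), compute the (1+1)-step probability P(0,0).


P^2 = P^1 * P^1
Computing via matrix multiplication of the transition matrix.
Entry (0,0) of P^2 = 0.5784

0.5784


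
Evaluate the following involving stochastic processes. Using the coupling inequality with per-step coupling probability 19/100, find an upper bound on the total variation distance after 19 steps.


TV distance bound <= (1-delta)^n
= (1 - 0.1900)^19
= 0.8100^19
= 0.0182

0.0182


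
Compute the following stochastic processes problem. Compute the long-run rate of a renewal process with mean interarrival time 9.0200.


Long-run renewal rate = 1/E(X)
= 1/9.0200
= 0.1109

0.1109


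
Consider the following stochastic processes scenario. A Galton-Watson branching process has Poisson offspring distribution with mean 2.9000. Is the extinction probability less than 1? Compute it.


Since mu = 2.9000 > 1, extinction prob q < 1.
Solve s = exp(mu*(s-1)) iteratively.
q = 0.0668

0.0668


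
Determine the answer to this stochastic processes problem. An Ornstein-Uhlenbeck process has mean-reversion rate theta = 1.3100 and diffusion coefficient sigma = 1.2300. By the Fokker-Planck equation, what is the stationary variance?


Stationary variance = sigma^2 / (2*theta)
= 1.2300^2 / (2*1.3100)
= 1.5129 / 2.6200
= 0.5774

0.5774


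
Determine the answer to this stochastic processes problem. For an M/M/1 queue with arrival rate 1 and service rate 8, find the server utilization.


rho = lambda/mu
= 1/8
= 0.1250

0.1250


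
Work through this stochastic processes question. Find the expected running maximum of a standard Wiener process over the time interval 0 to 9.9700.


E(max B(s)) = sqrt(2t/pi)
= sqrt(2*9.9700/pi)
= sqrt(6.3471)
= 2.5193

2.5193


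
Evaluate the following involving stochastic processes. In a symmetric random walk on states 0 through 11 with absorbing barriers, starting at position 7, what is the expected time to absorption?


For symmetric RW on 0,...,N with absorbing barriers, E(i) = i*(N-i)
E(7) = 7 * 4 = 28

28


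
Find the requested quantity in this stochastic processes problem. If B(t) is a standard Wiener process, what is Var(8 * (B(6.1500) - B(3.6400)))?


Var(alpha*(B(t)-B(s))) = alpha^2 * (t-s)
= 8^2 * (6.1500 - 3.6400)
= 64 * 2.5100
= 160.6400

160.6400


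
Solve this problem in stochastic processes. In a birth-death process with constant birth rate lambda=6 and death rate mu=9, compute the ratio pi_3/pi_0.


For birth-death process, pi_n/pi_0 = (lambda/mu)^n
= (6/9)^3
= 0.2963

0.2963


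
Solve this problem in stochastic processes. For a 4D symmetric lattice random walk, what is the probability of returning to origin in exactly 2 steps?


P(return in 2 steps) = P(reverse first step) = 1/(2d)
= 1/8
= 0.1250

0.1250


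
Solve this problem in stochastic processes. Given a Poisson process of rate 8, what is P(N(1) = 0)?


P(N(t)=k) = (lambda*t)^k * exp(-lambda*t) / k!
lambda*t = 8
= 8^0 * exp(-8) / 0!
= 1 * 3.3546e-04 / 1
= 3.3546e-04

3.3546e-04


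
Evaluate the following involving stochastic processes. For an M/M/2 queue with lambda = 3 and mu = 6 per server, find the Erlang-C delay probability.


a = lambda/mu = 0.5000
rho = a/c = 0.2500
Erlang-C formula applied:
C(c,a) = 0.1000

0.1000


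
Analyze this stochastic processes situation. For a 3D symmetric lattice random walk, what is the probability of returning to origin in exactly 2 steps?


P(return in 2 steps) = P(reverse first step) = 1/(2d)
= 1/6
= 0.1667

0.1667


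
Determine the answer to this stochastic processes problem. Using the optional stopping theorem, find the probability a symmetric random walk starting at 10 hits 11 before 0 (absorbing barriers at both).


By optional stopping theorem: E(M at tau) = M(0) = 10
P(hit 11)*11 + P(hit 0)*0 = 10
P(hit 11) = (10 - 0)/(11 - 0) = 10/11 = 0.9091

0.9091


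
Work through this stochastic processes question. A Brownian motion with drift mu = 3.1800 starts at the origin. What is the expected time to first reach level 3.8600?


Expected first passage time = a/mu
= 3.8600/3.1800
= 1.2138

1.2138


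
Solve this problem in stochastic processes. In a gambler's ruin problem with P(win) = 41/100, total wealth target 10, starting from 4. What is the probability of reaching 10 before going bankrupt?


Gambler's ruin formula:
r = q/p = 0.5900/0.4100 = 1.4390
P(win) = (1 - r^i)/(1 - r^N)
= (1 - 1.4390^4)/(1 - 1.4390^10)
= 0.0887

0.0887


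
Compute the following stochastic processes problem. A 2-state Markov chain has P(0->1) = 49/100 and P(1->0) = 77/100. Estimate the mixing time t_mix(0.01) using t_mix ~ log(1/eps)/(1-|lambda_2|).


lambda_2 = |1 - p01 - p10| = |1 - 0.4900 - 0.7700| = 0.2600
t_mix ~ log(1/eps)/(1 - |lambda_2|)
= log(100)/(1 - 0.2600) = 4.6052/0.7400
= 6.2232

6.2232


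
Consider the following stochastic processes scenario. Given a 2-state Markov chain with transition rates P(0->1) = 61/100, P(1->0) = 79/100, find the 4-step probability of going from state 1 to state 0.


Computing P^4 by matrix multiplication.
P = [[0.3900, 0.6100], [0.7900, 0.2100]]
After raising P to the power 4:
P^4(1,0) = 0.5498

0.5498


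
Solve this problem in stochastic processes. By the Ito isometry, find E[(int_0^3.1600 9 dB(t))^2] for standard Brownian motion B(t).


By Ito isometry: E[(int f dB)^2] = int f^2 dt
= 9^2 * 3.1600
= 81 * 3.1600 = 255.9600

255.9600


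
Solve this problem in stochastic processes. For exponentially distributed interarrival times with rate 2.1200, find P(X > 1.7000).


P(X > t) = exp(-lambda * t)
= exp(-2.1200 * 1.7000)
= exp(-3.6040) = 0.0272

0.0272


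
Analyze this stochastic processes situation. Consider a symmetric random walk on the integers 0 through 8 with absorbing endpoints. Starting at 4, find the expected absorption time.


For symmetric RW on 0,...,N with absorbing barriers, E(i) = i*(N-i)
E(4) = 4 * 4 = 16

16


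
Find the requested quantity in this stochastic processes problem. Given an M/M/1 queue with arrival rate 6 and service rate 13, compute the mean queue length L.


rho = 6/13 = 0.4615
L = rho/(1-rho)
= 0.4615/0.5385
= 0.8571

0.8571


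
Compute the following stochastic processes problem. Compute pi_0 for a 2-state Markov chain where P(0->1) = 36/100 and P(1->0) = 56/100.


Stationary distribution: pi_0 = p10/(p01+p10), pi_1 = p01/(p01+p10)
p01 = 0.3600, p10 = 0.5600
pi_0 = 0.6087

0.6087


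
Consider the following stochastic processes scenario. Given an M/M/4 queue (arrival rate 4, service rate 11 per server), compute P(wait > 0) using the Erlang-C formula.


a = lambda/mu = 0.3636
rho = a/c = 0.0909
Erlang-C formula applied:
C(c,a) = 5.5708e-04

5.5708e-04


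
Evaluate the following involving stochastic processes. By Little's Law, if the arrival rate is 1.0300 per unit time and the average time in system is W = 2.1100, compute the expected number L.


Little's Law: L = lambda * W
= 1.0300 * 2.1100
= 2.1733

2.1733


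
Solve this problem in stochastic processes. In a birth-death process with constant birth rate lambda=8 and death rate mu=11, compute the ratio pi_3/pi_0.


For birth-death process, pi_n/pi_0 = (lambda/mu)^n
= (8/11)^3
= 0.3847

0.3847


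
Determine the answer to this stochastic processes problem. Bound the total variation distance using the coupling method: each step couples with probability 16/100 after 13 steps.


TV distance bound <= (1-delta)^n
= (1 - 0.1600)^13
= 0.8400^13
= 0.1037

0.1037


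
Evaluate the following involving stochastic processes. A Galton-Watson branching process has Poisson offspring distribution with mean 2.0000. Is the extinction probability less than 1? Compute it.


Since mu = 2.0000 > 1, extinction prob q < 1.
Solve s = exp(mu*(s-1)) iteratively.
q = 0.2032

0.2032


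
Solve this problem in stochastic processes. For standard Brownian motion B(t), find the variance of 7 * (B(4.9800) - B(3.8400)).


Var(alpha*(B(t)-B(s))) = alpha^2 * (t-s)
= 7^2 * (4.9800 - 3.8400)
= 49 * 1.1400
= 55.8600

55.8600


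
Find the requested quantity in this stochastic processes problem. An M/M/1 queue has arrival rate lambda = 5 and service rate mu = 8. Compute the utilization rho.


rho = lambda/mu
= 5/8
= 0.6250

0.6250


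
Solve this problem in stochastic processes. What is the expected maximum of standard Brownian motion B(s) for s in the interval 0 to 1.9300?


E(max B(s)) = sqrt(2t/pi)
= sqrt(2*1.9300/pi)
= sqrt(1.2287)
= 1.1085

1.1085


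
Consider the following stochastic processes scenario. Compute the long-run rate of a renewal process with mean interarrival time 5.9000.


Long-run renewal rate = 1/E(X)
= 1/5.9000
= 0.1695

0.1695


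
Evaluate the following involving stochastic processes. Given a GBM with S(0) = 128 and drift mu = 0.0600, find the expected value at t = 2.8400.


E[S(t)] = S(0) * exp(mu * t)
= 128 * exp(0.0600 * 2.8400)
= 128 * 1.1858
= 151.7797

151.7797


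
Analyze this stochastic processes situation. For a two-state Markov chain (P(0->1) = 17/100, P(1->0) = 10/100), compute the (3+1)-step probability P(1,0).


P^4 = P^3 * P^1
Computing via matrix multiplication of the transition matrix.
Entry (1,0) of P^4 = 0.2652

0.2652


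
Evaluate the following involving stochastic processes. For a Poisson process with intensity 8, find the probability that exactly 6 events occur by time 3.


P(N(t)=k) = (lambda*t)^k * exp(-lambda*t) / k!
lambda*t = 24
= 24^6 * exp(-24) / 6!
= 191102976 * 3.7751e-11 / 720
= 1.0020e-05

1.0020e-05


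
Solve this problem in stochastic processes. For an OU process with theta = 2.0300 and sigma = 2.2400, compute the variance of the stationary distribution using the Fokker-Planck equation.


Stationary variance = sigma^2 / (2*theta)
= 2.2400^2 / (2*2.0300)
= 5.0176 / 4.0600
= 1.2359

1.2359


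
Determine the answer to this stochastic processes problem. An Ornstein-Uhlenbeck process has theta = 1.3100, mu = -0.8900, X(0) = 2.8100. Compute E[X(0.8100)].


E[X(t)] = mu + (X(0) - mu)*exp(-theta*t)
= -0.8900 + (2.8100 - -0.8900)*exp(-1.3100*0.8100)
= -0.8900 + 3.7000 * 0.3461
= 0.3905

0.3905


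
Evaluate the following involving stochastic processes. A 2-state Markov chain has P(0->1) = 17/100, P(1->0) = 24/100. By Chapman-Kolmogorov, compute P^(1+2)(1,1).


P^3 = P^1 * P^2
Computing via matrix multiplication of the transition matrix.
Entry (1,1) of P^3 = 0.5349

0.5349


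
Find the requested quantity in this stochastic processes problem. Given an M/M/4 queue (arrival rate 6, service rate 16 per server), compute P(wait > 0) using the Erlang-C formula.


a = lambda/mu = 0.3750
rho = a/c = 0.0938
Erlang-C formula applied:
C(c,a) = 6.2488e-04

6.2488e-04


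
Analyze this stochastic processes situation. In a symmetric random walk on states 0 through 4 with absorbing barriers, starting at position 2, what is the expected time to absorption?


For symmetric RW on 0,...,N with absorbing barriers, E(i) = i*(N-i)
E(2) = 2 * 2 = 4

4


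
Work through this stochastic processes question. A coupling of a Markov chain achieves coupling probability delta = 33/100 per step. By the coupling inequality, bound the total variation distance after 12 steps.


TV distance bound <= (1-delta)^n
= (1 - 0.3300)^12
= 0.6700^12
= 0.0082

0.0082


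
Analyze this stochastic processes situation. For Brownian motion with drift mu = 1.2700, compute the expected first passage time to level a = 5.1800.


Expected first passage time = a/mu
= 5.1800/1.2700
= 4.0787

4.0787


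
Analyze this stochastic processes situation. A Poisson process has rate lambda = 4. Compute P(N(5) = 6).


P(N(t)=k) = (lambda*t)^k * exp(-lambda*t) / k!
lambda*t = 20
= 20^6 * exp(-20) / 6!
= 64000000 * 2.0612e-09 / 720
= 1.8321e-04

1.8321e-04


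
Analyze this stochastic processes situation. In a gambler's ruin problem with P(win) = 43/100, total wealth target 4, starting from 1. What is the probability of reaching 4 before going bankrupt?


Gambler's ruin formula:
r = q/p = 0.5700/0.4300 = 1.3256
P(win) = (1 - r^i)/(1 - r^N)
= (1 - 1.3256^1)/(1 - 1.3256^4)
= 0.1560

0.1560


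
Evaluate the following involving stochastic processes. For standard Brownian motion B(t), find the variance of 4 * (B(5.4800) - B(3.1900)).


Var(alpha*(B(t)-B(s))) = alpha^2 * (t-s)
= 4^2 * (5.4800 - 3.1900)
= 16 * 2.2900
= 36.6400

36.6400


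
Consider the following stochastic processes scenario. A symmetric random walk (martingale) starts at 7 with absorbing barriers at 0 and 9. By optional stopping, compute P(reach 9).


By optional stopping theorem: E(M at tau) = M(0) = 7
P(hit 9)*9 + P(hit 0)*0 = 7
P(hit 9) = (7 - 0)/(9 - 0) = 7/9 = 0.7778

0.7778


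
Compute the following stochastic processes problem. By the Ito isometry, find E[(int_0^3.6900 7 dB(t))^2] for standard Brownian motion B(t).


By Ito isometry: E[(int f dB)^2] = int f^2 dt
= 7^2 * 3.6900
= 49 * 3.6900 = 180.8100

180.8100


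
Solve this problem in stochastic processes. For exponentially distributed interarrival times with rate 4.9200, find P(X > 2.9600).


P(X > t) = exp(-lambda * t)
= exp(-4.9200 * 2.9600)
= exp(-14.5632) = 4.7346e-07

4.7346e-07


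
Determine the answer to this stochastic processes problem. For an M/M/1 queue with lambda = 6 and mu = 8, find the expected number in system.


rho = 6/8 = 0.7500
L = rho/(1-rho)
= 0.7500/0.2500
= 3.0000

3.0000


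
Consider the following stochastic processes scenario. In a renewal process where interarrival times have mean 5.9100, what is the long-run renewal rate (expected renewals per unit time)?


Long-run renewal rate = 1/E(X)
= 1/5.9100
= 0.1692

0.1692


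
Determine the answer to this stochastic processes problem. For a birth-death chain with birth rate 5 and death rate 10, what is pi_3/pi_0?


For birth-death process, pi_n/pi_0 = (lambda/mu)^n
= (5/10)^3
= 0.1250

0.1250


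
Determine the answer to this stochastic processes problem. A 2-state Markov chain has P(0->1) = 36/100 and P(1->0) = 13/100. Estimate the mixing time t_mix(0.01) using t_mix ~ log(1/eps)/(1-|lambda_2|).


lambda_2 = |1 - p01 - p10| = |1 - 0.3600 - 0.1300| = 0.5100
t_mix ~ log(1/eps)/(1 - |lambda_2|)
= log(100)/(1 - 0.5100) = 4.6052/0.4900
= 9.3983

9.3983


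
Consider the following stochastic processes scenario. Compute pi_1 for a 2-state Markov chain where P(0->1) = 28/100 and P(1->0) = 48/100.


Stationary distribution: pi_0 = p10/(p01+p10), pi_1 = p01/(p01+p10)
p01 = 0.2800, p10 = 0.4800
pi_1 = 0.3684

0.3684


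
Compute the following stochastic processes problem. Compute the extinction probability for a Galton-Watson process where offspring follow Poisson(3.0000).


Since mu = 3.0000 > 1, extinction prob q < 1.
Solve s = exp(mu*(s-1)) iteratively.
q = 0.0595

0.0595


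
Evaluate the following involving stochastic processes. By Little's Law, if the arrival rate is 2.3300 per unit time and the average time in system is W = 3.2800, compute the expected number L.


Little's Law: L = lambda * W
= 2.3300 * 3.2800
= 7.6424

7.6424


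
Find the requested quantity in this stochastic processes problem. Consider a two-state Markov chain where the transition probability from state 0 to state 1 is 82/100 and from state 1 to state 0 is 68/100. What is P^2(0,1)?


Computing P^2 by matrix multiplication.
P = [[0.1800, 0.8200], [0.6800, 0.3200]]
After raising P to the power 2:
P^2(0,1) = 0.4100

0.4100


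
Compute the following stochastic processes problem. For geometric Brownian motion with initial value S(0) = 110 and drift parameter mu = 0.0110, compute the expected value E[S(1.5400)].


E[S(t)] = S(0) * exp(mu * t)
= 110 * exp(0.0110 * 1.5400)
= 110 * 1.0171
= 111.8793

111.8793


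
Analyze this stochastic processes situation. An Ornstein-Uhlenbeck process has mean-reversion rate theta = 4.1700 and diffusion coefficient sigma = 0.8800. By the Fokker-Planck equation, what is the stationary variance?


Stationary variance = sigma^2 / (2*theta)
= 0.8800^2 / (2*4.1700)
= 0.7744 / 8.3400
= 0.0929

0.0929


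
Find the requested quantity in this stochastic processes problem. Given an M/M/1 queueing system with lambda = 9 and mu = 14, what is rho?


rho = lambda/mu
= 9/14
= 0.6429

0.6429


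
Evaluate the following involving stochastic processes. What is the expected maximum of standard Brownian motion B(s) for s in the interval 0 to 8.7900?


E(max B(s)) = sqrt(2t/pi)
= sqrt(2*8.7900/pi)
= sqrt(5.5959)
= 2.3656

2.3656


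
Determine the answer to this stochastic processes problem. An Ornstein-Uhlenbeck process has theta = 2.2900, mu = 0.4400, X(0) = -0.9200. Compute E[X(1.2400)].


E[X(t)] = mu + (X(0) - mu)*exp(-theta*t)
= 0.4400 + (-0.9200 - 0.4400)*exp(-2.2900*1.2400)
= 0.4400 + -1.3600 * 0.0584
= 0.3605

0.3605


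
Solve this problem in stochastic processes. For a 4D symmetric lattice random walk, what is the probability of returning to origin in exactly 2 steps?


P(return in 2 steps) = P(reverse first step) = 1/(2d)
= 1/8
= 0.1250

0.1250


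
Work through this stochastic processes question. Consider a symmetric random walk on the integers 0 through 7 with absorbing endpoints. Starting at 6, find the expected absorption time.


For symmetric RW on 0,...,N with absorbing barriers, E(i) = i*(N-i)
E(6) = 6 * 1 = 6

6


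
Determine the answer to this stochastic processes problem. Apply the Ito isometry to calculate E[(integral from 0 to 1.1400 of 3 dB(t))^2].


By Ito isometry: E[(int f dB)^2] = int f^2 dt
= 3^2 * 1.1400
= 9 * 1.1400 = 10.2600

10.2600


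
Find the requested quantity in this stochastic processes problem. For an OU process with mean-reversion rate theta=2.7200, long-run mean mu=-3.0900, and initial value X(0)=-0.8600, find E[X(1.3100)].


E[X(t)] = mu + (X(0) - mu)*exp(-theta*t)
= -3.0900 + (-0.8600 - -3.0900)*exp(-2.7200*1.3100)
= -3.0900 + 2.2300 * 0.0283
= -3.0268

-3.0268


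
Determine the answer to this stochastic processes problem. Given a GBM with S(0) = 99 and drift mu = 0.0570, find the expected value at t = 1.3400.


E[S(t)] = S(0) * exp(mu * t)
= 99 * exp(0.0570 * 1.3400)
= 99 * 1.0794
= 106.8579

106.8579


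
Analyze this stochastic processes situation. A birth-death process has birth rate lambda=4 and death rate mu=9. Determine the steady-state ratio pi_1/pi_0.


For birth-death process, pi_n/pi_0 = (lambda/mu)^n
= (4/9)^1
= 0.4444

0.4444


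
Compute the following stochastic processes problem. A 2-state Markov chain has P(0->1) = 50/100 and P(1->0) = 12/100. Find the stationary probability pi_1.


Stationary distribution: pi_0 = p10/(p01+p10), pi_1 = p01/(p01+p10)
p01 = 0.5000, p10 = 0.1200
pi_1 = 0.8065

0.8065


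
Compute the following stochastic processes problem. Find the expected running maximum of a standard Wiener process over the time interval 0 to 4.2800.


E(max B(s)) = sqrt(2t/pi)
= sqrt(2*4.2800/pi)
= sqrt(2.7247)
= 1.6507

1.6507


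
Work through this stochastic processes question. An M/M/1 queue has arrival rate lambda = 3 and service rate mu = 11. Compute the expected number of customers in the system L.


rho = 3/11 = 0.2727
L = rho/(1-rho)
= 0.2727/0.7273
= 0.3750

0.3750


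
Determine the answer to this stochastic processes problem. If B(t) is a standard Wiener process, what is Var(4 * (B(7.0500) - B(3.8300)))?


Var(alpha*(B(t)-B(s))) = alpha^2 * (t-s)
= 4^2 * (7.0500 - 3.8300)
= 16 * 3.2200
= 51.5200

51.5200


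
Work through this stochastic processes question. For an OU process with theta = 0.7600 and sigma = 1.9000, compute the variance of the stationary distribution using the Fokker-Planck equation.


Stationary variance = sigma^2 / (2*theta)
= 1.9000^2 / (2*0.7600)
= 3.6100 / 1.5200
= 2.3750

2.3750


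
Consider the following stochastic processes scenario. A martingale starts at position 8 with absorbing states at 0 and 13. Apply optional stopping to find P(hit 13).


By optional stopping theorem: E(M at tau) = M(0) = 8
P(hit 13)*13 + P(hit 0)*0 = 8
P(hit 13) = (8 - 0)/(13 - 0) = 8/13 = 0.6154

0.6154
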